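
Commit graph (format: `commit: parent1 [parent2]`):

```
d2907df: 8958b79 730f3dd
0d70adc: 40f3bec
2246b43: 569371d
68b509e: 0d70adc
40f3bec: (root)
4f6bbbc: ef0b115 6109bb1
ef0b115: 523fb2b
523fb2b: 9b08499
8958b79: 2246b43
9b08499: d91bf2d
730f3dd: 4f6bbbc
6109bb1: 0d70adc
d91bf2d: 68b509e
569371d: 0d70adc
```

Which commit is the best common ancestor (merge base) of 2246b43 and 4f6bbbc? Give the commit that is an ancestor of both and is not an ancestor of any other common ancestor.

Ancestors of 2246b43: {0d70adc, 2246b43, 40f3bec, 569371d}.
Ancestors of 4f6bbbc: {0d70adc, 40f3bec, 4f6bbbc, 523fb2b, 6109bb1, 68b509e, 9b08499, d91bf2d, ef0b115}.
Common ancestors: {0d70adc, 40f3bec}.
Among these, 0d70adc is not an ancestor of any other common ancestor — it is the merge base.

0d70adc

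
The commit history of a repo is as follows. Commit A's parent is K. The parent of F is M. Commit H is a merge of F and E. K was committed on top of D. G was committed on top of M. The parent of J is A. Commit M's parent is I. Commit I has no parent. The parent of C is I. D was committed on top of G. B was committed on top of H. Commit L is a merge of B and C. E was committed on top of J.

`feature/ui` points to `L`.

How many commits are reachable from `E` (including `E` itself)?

8

Walking parent pointers from E: reachable set = {A, D, E, G, I, J, K, M}.
That is 8 commits.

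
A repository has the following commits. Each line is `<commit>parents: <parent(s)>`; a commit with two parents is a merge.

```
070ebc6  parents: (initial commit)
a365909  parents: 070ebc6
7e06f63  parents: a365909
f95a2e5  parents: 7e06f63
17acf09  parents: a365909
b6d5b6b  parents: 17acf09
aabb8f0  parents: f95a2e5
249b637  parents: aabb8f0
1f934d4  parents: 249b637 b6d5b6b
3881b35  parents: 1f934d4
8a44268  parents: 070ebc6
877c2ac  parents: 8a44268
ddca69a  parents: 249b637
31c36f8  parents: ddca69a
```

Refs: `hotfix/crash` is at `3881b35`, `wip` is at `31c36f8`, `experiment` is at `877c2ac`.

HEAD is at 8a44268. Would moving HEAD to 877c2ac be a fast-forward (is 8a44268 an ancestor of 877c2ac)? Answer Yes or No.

Yes

A fast-forward from 8a44268 to 877c2ac is possible iff 8a44268 is an ancestor of 877c2ac.
Ancestors of 877c2ac: {070ebc6, 877c2ac, 8a44268}.
8a44268 is among them, so fast-forward is possible.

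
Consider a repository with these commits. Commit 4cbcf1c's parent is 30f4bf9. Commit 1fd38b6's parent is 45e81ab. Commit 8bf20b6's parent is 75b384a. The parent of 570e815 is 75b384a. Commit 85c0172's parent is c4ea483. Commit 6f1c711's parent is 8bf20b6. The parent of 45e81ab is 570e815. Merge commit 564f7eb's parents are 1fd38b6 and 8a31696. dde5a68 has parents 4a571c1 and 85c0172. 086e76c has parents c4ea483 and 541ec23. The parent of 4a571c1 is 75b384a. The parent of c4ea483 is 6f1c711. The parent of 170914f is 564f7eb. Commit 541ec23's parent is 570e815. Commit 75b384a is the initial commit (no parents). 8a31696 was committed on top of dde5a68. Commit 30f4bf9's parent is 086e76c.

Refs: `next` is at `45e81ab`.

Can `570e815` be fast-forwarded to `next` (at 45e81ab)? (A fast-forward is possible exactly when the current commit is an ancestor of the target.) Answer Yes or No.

Yes

A fast-forward from 570e815 to 45e81ab is possible iff 570e815 is an ancestor of 45e81ab.
Ancestors of 45e81ab: {45e81ab, 570e815, 75b384a}.
570e815 is among them, so fast-forward is possible.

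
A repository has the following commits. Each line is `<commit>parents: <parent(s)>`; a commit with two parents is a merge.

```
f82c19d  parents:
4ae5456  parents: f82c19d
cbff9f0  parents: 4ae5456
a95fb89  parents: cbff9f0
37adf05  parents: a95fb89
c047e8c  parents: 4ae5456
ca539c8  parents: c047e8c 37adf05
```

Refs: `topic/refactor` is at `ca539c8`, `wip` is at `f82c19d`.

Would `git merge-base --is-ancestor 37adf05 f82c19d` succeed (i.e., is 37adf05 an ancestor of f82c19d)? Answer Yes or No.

Ancestors of f82c19d: {f82c19d}.
37adf05 is not in that set, so it is not an ancestor of f82c19d.

No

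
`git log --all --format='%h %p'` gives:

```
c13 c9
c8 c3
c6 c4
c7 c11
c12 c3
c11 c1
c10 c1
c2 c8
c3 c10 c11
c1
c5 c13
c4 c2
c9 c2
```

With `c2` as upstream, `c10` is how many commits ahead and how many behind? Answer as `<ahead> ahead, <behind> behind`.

Reachable from c10: {c1, c10}.
Reachable from c2: {c1, c10, c11, c2, c3, c8}.
Only in c10's history (ahead): {} — 0.
Only in c2's history (behind): {c11, c2, c3, c8} — 4.

0 ahead, 4 behind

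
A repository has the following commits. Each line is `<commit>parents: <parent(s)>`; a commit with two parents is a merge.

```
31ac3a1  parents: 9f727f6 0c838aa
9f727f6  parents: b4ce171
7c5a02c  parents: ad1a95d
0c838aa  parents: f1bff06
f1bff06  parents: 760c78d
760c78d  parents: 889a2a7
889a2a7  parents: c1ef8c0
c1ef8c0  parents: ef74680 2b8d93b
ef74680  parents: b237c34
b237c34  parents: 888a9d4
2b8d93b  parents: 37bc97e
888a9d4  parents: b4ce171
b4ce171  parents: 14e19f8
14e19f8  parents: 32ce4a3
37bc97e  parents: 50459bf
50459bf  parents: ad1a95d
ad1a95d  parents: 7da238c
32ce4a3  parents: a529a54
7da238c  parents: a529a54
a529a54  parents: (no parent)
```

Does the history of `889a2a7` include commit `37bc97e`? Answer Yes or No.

Yes

Ancestors of 889a2a7 (commits reachable by following parents): {14e19f8, 2b8d93b, 32ce4a3, 37bc97e, 50459bf, 7da238c, 888a9d4, 889a2a7, a529a54, ad1a95d, b237c34, b4ce171, c1ef8c0, ef74680}.
37bc97e is in that set, so it is an ancestor of 889a2a7.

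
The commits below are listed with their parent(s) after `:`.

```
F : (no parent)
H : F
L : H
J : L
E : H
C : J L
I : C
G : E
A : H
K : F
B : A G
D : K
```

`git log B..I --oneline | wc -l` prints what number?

Reachable from I: {C, F, H, I, J, L}.
Reachable from B: {A, B, E, F, G, H}.
In I's history but not B's: {C, I, J, L} — 4 commits.

4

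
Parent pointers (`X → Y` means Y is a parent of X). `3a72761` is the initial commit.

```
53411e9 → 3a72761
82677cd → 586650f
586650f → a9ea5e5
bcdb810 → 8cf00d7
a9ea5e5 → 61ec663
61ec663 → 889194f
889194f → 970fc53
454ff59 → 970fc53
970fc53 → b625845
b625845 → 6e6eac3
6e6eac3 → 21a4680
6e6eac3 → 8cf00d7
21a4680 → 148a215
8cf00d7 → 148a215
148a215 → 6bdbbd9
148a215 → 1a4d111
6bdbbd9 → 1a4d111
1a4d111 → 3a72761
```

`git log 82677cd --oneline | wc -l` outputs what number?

14

Walking parent pointers from 82677cd: reachable set = {148a215, 1a4d111, 21a4680, 3a72761, 586650f, 61ec663, 6bdbbd9, 6e6eac3, 82677cd, 889194f, 8cf00d7, 970fc53, a9ea5e5, b625845}.
That is 14 commits.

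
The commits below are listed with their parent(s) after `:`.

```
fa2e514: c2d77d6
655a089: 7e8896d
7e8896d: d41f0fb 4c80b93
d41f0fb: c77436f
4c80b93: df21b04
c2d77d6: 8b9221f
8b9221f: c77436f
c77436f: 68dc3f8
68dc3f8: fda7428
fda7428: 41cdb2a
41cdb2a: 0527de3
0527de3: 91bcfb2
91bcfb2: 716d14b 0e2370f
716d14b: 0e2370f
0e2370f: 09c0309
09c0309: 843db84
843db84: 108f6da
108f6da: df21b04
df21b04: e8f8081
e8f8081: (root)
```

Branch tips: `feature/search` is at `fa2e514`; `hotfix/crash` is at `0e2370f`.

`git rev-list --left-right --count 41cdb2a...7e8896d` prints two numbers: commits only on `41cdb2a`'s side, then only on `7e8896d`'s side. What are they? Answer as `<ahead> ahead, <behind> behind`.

Reachable from 41cdb2a: {0527de3, 09c0309, 0e2370f, 108f6da, 41cdb2a, 716d14b, 843db84, 91bcfb2, df21b04, e8f8081}.
Reachable from 7e8896d: {0527de3, 09c0309, 0e2370f, 108f6da, 41cdb2a, 4c80b93, 68dc3f8, 716d14b, 7e8896d, 843db84, 91bcfb2, c77436f, d41f0fb, df21b04, e8f8081, fda7428}.
Only in 41cdb2a's history (ahead): {} — 0.
Only in 7e8896d's history (behind): {4c80b93, 68dc3f8, 7e8896d, c77436f, d41f0fb, fda7428} — 6.

0 ahead, 6 behind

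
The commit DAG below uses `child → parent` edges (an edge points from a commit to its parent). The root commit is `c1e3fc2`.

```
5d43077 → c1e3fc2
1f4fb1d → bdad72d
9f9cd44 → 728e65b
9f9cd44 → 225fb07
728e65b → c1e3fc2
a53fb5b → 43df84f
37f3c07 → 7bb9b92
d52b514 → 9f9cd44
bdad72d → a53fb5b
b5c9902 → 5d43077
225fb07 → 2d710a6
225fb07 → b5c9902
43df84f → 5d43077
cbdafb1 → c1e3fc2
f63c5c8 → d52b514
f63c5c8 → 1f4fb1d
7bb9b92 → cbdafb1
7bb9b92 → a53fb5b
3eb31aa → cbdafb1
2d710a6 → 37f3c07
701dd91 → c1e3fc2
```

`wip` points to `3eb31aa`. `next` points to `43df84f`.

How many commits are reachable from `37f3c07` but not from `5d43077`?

5

Reachable from 37f3c07: {37f3c07, 43df84f, 5d43077, 7bb9b92, a53fb5b, c1e3fc2, cbdafb1}.
Reachable from 5d43077: {5d43077, c1e3fc2}.
In 37f3c07's history but not 5d43077's: {37f3c07, 43df84f, 7bb9b92, a53fb5b, cbdafb1} — 5 commits.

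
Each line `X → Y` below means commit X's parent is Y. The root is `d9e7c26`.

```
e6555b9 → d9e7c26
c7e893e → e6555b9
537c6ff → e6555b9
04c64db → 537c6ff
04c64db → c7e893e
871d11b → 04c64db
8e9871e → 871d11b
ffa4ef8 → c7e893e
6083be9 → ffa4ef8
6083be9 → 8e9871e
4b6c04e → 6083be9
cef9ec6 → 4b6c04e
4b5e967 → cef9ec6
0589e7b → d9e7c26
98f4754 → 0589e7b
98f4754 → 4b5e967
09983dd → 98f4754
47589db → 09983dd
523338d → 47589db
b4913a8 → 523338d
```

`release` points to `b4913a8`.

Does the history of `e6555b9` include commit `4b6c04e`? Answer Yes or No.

No

Ancestors of e6555b9: {d9e7c26, e6555b9}.
4b6c04e is not in that set, so it is not an ancestor of e6555b9.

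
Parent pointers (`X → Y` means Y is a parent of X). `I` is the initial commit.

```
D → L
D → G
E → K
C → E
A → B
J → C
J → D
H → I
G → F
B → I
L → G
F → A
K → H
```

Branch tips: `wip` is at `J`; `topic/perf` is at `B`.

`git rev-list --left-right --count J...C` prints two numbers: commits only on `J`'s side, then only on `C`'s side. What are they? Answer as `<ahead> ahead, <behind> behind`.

7 ahead, 0 behind

Reachable from J: {A, B, C, D, E, F, G, H, I, J, K, L}.
Reachable from C: {C, E, H, I, K}.
Only in J's history (ahead): {A, B, D, F, G, J, L} — 7.
Only in C's history (behind): {} — 0.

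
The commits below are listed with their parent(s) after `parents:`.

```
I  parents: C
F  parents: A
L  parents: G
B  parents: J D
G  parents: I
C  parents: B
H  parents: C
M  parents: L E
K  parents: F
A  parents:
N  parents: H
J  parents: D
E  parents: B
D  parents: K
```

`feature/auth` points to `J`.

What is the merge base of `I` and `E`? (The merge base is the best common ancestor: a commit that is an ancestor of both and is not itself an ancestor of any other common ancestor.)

B

Ancestors of I: {A, B, C, D, F, I, J, K}.
Ancestors of E: {A, B, D, E, F, J, K}.
Common ancestors: {A, B, D, F, J, K}.
Among these, B is not an ancestor of any other common ancestor — it is the merge base.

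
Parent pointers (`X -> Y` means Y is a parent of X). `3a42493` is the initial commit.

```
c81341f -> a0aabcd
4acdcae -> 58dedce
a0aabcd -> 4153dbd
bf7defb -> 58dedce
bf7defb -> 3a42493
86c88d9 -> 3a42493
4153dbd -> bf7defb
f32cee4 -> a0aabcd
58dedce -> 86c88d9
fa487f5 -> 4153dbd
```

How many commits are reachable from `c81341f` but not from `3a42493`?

Reachable from c81341f: {3a42493, 4153dbd, 58dedce, 86c88d9, a0aabcd, bf7defb, c81341f}.
Reachable from 3a42493: {3a42493}.
In c81341f's history but not 3a42493's: {4153dbd, 58dedce, 86c88d9, a0aabcd, bf7defb, c81341f} — 6 commits.

6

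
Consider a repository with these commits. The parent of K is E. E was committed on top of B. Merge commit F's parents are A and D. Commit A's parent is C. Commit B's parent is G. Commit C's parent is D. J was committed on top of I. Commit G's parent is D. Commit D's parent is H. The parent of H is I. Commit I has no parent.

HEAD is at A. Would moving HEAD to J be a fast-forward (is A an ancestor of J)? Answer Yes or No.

A fast-forward from A to J is possible iff A is an ancestor of J.
Ancestors of J: {I, J}.
A is not among them, so fast-forward is not possible.

No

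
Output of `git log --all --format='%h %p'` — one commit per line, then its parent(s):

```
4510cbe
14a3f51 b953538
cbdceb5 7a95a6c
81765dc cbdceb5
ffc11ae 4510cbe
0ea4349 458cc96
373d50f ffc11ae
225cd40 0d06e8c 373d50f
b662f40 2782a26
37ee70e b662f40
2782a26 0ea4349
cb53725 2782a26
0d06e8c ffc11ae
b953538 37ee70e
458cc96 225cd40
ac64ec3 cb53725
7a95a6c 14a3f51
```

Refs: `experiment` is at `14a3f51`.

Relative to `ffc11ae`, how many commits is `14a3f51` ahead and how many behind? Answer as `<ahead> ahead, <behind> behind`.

Reachable from 14a3f51: {0d06e8c, 0ea4349, 14a3f51, 225cd40, 2782a26, 373d50f, 37ee70e, 4510cbe, 458cc96, b662f40, b953538, ffc11ae}.
Reachable from ffc11ae: {4510cbe, ffc11ae}.
Only in 14a3f51's history (ahead): {0d06e8c, 0ea4349, 14a3f51, 225cd40, 2782a26, 373d50f, 37ee70e, 458cc96, b662f40, b953538} — 10.
Only in ffc11ae's history (behind): {} — 0.

10 ahead, 0 behind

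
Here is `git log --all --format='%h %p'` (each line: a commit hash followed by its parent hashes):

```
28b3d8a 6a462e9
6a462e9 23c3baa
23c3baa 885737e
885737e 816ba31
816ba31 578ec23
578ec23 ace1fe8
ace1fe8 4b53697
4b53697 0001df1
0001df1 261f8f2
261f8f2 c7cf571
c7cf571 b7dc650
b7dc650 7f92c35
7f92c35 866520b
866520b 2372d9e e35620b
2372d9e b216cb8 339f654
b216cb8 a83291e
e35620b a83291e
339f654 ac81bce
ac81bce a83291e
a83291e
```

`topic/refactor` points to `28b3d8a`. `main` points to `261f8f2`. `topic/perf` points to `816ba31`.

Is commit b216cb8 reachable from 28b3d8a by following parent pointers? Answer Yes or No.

Ancestors of 28b3d8a (commits reachable by following parents): {0001df1, 2372d9e, 23c3baa, 261f8f2, 28b3d8a, 339f654, 4b53697, 578ec23, 6a462e9, 7f92c35, 816ba31, 866520b, 885737e, a83291e, ac81bce, ace1fe8, b216cb8, b7dc650, c7cf571, e35620b}.
b216cb8 is in that set, so it is an ancestor of 28b3d8a.

Yes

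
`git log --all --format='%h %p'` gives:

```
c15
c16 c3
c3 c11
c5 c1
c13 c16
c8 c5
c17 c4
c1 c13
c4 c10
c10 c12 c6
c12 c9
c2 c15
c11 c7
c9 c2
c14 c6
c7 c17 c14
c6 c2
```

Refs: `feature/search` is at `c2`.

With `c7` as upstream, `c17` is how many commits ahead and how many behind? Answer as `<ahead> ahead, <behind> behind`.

Reachable from c17: {c10, c12, c15, c17, c2, c4, c6, c9}.
Reachable from c7: {c10, c12, c14, c15, c17, c2, c4, c6, c7, c9}.
Only in c17's history (ahead): {} — 0.
Only in c7's history (behind): {c14, c7} — 2.

0 ahead, 2 behind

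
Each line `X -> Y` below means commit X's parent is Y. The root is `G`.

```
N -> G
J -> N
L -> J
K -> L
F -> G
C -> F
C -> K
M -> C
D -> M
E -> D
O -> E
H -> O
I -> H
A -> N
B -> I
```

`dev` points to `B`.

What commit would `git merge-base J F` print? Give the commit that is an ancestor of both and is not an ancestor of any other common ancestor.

G

Ancestors of J: {G, J, N}.
Ancestors of F: {F, G}.
Common ancestors: {G}.
The only common ancestor is G, so it is the merge base.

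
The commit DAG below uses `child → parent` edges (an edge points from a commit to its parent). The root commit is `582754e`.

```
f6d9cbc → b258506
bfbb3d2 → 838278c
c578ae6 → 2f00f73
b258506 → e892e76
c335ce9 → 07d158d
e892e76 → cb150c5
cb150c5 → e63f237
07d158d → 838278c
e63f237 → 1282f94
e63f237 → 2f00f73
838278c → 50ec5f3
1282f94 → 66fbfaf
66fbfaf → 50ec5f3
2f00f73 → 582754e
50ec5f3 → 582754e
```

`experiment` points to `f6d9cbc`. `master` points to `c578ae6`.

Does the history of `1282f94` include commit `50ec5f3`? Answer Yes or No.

Ancestors of 1282f94 (commits reachable by following parents): {1282f94, 50ec5f3, 582754e, 66fbfaf}.
50ec5f3 is in that set, so it is an ancestor of 1282f94.

Yes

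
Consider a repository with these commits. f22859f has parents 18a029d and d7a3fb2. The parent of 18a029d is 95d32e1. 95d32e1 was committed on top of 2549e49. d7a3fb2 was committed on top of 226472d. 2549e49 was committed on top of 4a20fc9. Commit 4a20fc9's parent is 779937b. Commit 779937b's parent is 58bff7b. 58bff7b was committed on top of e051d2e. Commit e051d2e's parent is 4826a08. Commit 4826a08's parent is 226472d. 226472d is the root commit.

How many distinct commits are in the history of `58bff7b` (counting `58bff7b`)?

Walking parent pointers from 58bff7b: reachable set = {226472d, 4826a08, 58bff7b, e051d2e}.
That is 4 commits.

4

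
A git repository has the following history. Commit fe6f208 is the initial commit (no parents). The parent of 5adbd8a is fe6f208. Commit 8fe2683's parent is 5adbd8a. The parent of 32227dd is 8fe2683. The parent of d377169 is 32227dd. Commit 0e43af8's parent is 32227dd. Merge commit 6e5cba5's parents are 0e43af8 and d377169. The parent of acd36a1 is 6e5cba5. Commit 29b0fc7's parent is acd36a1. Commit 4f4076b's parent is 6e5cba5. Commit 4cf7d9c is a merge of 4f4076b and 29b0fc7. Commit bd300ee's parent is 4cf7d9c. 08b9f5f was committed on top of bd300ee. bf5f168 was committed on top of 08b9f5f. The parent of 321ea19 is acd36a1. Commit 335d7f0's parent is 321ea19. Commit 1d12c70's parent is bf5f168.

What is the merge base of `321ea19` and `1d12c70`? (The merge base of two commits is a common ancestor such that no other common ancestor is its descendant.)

acd36a1

Ancestors of 321ea19: {0e43af8, 321ea19, 32227dd, 5adbd8a, 6e5cba5, 8fe2683, acd36a1, d377169, fe6f208}.
Ancestors of 1d12c70: {08b9f5f, 0e43af8, 1d12c70, 29b0fc7, 32227dd, 4cf7d9c, 4f4076b, 5adbd8a, 6e5cba5, 8fe2683, acd36a1, bd300ee, bf5f168, d377169, fe6f208}.
Common ancestors: {0e43af8, 32227dd, 5adbd8a, 6e5cba5, 8fe2683, acd36a1, d377169, fe6f208}.
Among these, acd36a1 is not an ancestor of any other common ancestor — it is the merge base.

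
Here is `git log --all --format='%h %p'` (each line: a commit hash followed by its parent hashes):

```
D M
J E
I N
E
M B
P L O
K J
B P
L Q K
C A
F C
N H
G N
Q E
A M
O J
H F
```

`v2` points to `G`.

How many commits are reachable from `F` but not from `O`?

9

Reachable from F: {A, B, C, E, F, J, K, L, M, O, P, Q}.
Reachable from O: {E, J, O}.
In F's history but not O's: {A, B, C, F, K, L, M, P, Q} — 9 commits.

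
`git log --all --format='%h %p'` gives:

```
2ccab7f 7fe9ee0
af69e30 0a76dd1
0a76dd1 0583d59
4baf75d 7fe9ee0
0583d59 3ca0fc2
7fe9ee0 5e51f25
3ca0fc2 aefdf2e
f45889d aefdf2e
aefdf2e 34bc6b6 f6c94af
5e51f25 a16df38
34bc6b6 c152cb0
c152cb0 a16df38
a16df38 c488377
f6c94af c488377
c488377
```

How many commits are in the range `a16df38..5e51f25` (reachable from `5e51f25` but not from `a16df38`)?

1

Reachable from 5e51f25: {5e51f25, a16df38, c488377}.
Reachable from a16df38: {a16df38, c488377}.
In 5e51f25's history but not a16df38's: {5e51f25} — 1 commit.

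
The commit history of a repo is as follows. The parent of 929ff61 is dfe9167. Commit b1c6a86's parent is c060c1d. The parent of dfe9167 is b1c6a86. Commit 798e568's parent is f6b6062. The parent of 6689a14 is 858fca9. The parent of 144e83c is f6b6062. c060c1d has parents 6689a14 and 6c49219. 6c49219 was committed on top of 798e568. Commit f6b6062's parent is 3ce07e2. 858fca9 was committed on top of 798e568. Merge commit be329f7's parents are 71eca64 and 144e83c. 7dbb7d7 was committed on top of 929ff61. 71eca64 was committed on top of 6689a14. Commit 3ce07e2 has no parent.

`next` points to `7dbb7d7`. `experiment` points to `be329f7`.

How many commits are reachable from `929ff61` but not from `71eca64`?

Reachable from 929ff61: {3ce07e2, 6689a14, 6c49219, 798e568, 858fca9, 929ff61, b1c6a86, c060c1d, dfe9167, f6b6062}.
Reachable from 71eca64: {3ce07e2, 6689a14, 71eca64, 798e568, 858fca9, f6b6062}.
In 929ff61's history but not 71eca64's: {6c49219, 929ff61, b1c6a86, c060c1d, dfe9167} — 5 commits.

5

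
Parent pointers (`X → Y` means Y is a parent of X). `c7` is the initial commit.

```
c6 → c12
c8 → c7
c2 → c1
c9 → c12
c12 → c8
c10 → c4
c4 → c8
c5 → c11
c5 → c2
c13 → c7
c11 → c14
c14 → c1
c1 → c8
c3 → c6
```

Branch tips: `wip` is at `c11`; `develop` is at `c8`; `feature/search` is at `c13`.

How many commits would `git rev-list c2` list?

Walking parent pointers from c2: reachable set = {c1, c2, c7, c8}.
That is 4 commits.

4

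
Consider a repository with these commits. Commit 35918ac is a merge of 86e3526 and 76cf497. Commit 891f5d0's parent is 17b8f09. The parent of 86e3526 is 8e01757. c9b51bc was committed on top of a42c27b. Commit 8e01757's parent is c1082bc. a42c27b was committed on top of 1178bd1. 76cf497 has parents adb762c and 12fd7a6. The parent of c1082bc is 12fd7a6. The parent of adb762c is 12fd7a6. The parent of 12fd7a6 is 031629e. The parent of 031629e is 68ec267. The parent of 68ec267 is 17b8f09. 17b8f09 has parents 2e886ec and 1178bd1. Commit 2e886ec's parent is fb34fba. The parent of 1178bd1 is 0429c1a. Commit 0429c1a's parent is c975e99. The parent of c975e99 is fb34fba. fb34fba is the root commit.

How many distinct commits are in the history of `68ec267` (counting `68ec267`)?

7

Walking parent pointers from 68ec267: reachable set = {0429c1a, 1178bd1, 17b8f09, 2e886ec, 68ec267, c975e99, fb34fba}.
That is 7 commits.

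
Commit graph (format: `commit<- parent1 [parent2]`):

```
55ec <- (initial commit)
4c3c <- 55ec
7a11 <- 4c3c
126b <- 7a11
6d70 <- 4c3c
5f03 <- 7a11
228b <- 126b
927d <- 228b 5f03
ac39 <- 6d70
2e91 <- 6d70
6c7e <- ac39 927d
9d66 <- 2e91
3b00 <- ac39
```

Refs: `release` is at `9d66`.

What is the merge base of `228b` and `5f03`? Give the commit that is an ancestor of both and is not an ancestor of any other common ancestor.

7a11

Ancestors of 228b: {126b, 228b, 4c3c, 55ec, 7a11}.
Ancestors of 5f03: {4c3c, 55ec, 5f03, 7a11}.
Common ancestors: {4c3c, 55ec, 7a11}.
Among these, 7a11 is not an ancestor of any other common ancestor — it is the merge base.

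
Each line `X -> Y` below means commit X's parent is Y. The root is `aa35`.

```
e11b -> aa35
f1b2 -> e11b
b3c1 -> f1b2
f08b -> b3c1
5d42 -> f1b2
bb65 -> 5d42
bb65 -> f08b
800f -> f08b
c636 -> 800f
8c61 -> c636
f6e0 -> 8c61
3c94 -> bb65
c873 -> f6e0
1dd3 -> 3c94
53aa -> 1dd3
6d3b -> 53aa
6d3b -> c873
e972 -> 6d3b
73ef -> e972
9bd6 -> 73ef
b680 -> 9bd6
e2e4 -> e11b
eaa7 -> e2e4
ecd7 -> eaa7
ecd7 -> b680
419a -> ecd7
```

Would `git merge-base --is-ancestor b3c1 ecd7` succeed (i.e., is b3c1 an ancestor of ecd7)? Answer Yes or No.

Yes

Ancestors of ecd7 (commits reachable by following parents): {1dd3, 3c94, 53aa, 5d42, 6d3b, 73ef, 800f, 8c61, 9bd6, aa35, b3c1, b680, bb65, c636, c873, e11b, e2e4, e972, eaa7, ecd7, f08b, f1b2, f6e0}.
b3c1 is in that set, so it is an ancestor of ecd7.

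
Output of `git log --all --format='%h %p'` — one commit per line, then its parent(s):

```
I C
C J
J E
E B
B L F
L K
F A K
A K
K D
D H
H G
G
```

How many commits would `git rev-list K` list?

Walking parent pointers from K: reachable set = {D, G, H, K}.
That is 4 commits.

4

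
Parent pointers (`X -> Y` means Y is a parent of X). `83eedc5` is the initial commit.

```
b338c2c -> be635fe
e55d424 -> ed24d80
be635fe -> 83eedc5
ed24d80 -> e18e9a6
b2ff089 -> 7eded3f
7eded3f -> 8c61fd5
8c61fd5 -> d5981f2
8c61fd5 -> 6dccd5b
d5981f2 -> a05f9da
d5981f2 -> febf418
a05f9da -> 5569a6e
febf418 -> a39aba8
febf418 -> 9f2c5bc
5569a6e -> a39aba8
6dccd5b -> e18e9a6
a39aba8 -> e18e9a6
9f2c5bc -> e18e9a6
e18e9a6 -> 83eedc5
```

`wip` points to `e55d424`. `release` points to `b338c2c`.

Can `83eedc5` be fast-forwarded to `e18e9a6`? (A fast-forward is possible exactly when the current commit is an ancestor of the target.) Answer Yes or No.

Yes

A fast-forward from 83eedc5 to e18e9a6 is possible iff 83eedc5 is an ancestor of e18e9a6.
Ancestors of e18e9a6: {83eedc5, e18e9a6}.
83eedc5 is among them, so fast-forward is possible.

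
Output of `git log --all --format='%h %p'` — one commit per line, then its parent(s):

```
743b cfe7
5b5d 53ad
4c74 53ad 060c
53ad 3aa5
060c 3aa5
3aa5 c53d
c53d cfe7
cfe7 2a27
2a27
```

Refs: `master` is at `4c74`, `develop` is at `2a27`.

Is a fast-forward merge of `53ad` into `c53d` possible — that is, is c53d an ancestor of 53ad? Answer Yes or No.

A fast-forward from c53d to 53ad is possible iff c53d is an ancestor of 53ad.
Ancestors of 53ad: {2a27, 3aa5, 53ad, c53d, cfe7}.
c53d is among them, so fast-forward is possible.

Yes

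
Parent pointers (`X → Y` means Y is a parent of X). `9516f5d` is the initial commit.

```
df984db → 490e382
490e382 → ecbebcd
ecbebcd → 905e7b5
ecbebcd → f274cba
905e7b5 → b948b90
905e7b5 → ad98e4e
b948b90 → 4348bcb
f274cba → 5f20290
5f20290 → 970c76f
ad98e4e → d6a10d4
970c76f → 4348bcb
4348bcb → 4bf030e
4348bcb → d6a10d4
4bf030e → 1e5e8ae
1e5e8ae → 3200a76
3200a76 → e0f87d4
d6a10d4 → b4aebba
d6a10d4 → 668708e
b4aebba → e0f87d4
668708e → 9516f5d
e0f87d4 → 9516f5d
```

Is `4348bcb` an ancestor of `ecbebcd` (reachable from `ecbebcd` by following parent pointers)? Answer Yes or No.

Ancestors of ecbebcd (commits reachable by following parents): {1e5e8ae, 3200a76, 4348bcb, 4bf030e, 5f20290, 668708e, 905e7b5, 9516f5d, 970c76f, ad98e4e, b4aebba, b948b90, d6a10d4, e0f87d4, ecbebcd, f274cba}.
4348bcb is in that set, so it is an ancestor of ecbebcd.

Yes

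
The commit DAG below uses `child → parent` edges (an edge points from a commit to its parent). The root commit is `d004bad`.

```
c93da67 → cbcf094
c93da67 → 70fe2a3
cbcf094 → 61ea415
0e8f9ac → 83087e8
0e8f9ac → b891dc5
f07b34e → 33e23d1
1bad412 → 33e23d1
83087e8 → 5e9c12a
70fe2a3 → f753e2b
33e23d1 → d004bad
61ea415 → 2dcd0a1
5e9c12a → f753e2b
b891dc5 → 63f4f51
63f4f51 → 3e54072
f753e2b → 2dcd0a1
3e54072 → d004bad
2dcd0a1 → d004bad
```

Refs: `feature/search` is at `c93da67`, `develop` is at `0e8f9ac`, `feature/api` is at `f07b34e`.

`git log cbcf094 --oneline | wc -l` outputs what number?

Walking parent pointers from cbcf094: reachable set = {2dcd0a1, 61ea415, cbcf094, d004bad}.
That is 4 commits.

4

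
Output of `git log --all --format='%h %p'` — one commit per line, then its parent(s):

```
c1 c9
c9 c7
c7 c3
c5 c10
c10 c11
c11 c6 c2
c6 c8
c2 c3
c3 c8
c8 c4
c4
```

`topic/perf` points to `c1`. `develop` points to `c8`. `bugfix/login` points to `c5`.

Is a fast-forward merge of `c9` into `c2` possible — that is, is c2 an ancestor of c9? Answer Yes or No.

No

A fast-forward from c2 to c9 is possible iff c2 is an ancestor of c9.
Ancestors of c9: {c3, c4, c7, c8, c9}.
c2 is not among them, so fast-forward is not possible.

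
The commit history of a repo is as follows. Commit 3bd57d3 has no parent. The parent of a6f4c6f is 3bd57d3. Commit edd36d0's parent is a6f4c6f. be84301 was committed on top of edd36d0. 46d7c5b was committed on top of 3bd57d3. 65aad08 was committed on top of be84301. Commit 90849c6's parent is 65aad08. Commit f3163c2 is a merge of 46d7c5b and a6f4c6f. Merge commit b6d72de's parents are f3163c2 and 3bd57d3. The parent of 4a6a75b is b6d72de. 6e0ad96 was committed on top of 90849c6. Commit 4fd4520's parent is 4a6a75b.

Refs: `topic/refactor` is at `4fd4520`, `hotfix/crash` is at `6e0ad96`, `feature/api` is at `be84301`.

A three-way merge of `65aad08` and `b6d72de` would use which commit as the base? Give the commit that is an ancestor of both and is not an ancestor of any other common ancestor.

Ancestors of 65aad08: {3bd57d3, 65aad08, a6f4c6f, be84301, edd36d0}.
Ancestors of b6d72de: {3bd57d3, 46d7c5b, a6f4c6f, b6d72de, f3163c2}.
Common ancestors: {3bd57d3, a6f4c6f}.
Among these, a6f4c6f is not an ancestor of any other common ancestor — it is the merge base.

a6f4c6f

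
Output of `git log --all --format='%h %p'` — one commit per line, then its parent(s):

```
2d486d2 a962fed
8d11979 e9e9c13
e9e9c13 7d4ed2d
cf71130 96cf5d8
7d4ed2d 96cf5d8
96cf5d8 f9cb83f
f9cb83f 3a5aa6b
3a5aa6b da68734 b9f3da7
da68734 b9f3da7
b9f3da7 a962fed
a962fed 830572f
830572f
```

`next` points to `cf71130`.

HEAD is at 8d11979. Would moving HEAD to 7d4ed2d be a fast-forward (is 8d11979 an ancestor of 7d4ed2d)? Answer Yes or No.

No

A fast-forward from 8d11979 to 7d4ed2d is possible iff 8d11979 is an ancestor of 7d4ed2d.
Ancestors of 7d4ed2d: {3a5aa6b, 7d4ed2d, 830572f, 96cf5d8, a962fed, b9f3da7, da68734, f9cb83f}.
8d11979 is not among them, so fast-forward is not possible.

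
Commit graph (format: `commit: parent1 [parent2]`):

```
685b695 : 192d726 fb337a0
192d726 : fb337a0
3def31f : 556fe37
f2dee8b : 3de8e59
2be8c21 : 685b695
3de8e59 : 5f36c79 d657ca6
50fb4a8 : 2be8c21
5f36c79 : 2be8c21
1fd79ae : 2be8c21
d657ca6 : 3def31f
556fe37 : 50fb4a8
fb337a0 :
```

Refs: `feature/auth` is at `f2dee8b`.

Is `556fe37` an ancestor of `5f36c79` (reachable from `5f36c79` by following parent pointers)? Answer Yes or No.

Ancestors of 5f36c79: {192d726, 2be8c21, 5f36c79, 685b695, fb337a0}.
556fe37 is not in that set, so it is not an ancestor of 5f36c79.

No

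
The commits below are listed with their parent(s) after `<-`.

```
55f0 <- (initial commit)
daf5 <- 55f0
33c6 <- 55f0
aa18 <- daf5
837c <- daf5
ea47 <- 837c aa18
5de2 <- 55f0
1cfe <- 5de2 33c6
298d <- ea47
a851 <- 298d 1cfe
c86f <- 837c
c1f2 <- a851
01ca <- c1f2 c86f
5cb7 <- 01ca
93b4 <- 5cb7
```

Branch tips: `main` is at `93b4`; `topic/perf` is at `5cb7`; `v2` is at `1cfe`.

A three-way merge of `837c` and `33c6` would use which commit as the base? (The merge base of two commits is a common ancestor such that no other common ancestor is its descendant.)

55f0

Ancestors of 837c: {55f0, 837c, daf5}.
Ancestors of 33c6: {33c6, 55f0}.
Common ancestors: {55f0}.
The only common ancestor is 55f0, so it is the merge base.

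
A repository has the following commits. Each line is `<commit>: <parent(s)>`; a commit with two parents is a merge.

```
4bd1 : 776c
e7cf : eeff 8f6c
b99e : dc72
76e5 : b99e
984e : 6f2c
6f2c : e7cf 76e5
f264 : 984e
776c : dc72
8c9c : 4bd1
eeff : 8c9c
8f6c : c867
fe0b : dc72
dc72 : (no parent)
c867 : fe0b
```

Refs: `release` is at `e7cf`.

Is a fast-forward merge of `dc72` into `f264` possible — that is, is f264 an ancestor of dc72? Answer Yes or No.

No

A fast-forward from f264 to dc72 is possible iff f264 is an ancestor of dc72.
Ancestors of dc72: {dc72}.
f264 is not among them, so fast-forward is not possible.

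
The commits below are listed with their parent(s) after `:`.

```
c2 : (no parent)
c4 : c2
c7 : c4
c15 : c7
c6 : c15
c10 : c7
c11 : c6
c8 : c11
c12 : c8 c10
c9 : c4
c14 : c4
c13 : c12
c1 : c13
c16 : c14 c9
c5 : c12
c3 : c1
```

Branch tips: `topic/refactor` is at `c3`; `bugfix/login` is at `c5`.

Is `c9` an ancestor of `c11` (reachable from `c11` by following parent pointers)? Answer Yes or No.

Ancestors of c11: {c11, c15, c2, c4, c6, c7}.
c9 is not in that set, so it is not an ancestor of c11.

No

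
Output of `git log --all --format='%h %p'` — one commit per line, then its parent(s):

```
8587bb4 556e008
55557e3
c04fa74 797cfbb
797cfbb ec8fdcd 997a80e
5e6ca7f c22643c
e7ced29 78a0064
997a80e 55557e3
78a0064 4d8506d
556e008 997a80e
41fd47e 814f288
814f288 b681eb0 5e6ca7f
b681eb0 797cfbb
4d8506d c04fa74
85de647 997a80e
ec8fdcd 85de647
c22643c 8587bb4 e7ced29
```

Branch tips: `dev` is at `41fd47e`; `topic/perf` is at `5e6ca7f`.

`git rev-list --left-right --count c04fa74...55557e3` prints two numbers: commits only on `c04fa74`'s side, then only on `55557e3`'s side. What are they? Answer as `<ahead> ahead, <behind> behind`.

5 ahead, 0 behind

Reachable from c04fa74: {55557e3, 797cfbb, 85de647, 997a80e, c04fa74, ec8fdcd}.
Reachable from 55557e3: {55557e3}.
Only in c04fa74's history (ahead): {797cfbb, 85de647, 997a80e, c04fa74, ec8fdcd} — 5.
Only in 55557e3's history (behind): {} — 0.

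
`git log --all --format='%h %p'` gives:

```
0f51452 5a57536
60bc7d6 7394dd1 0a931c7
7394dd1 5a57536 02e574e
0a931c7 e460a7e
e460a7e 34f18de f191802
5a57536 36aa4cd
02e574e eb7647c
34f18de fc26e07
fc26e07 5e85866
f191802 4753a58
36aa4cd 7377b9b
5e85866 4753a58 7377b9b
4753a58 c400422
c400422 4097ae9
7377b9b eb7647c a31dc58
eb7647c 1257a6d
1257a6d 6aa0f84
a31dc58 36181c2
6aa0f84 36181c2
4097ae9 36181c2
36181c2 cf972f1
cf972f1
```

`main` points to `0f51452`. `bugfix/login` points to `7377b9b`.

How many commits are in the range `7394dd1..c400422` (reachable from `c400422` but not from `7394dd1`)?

Reachable from c400422: {36181c2, 4097ae9, c400422, cf972f1}.
Reachable from 7394dd1: {02e574e, 1257a6d, 36181c2, 36aa4cd, 5a57536, 6aa0f84, 7377b9b, 7394dd1, a31dc58, cf972f1, eb7647c}.
In c400422's history but not 7394dd1's: {4097ae9, c400422} — 2 commits.

2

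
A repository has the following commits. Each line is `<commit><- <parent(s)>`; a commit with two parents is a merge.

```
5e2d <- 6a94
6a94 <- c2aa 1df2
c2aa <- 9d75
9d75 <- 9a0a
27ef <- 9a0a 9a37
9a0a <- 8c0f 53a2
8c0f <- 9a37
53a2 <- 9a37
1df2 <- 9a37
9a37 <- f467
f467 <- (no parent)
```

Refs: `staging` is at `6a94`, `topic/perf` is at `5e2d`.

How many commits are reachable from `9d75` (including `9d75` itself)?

Walking parent pointers from 9d75: reachable set = {53a2, 8c0f, 9a0a, 9a37, 9d75, f467}.
That is 6 commits.

6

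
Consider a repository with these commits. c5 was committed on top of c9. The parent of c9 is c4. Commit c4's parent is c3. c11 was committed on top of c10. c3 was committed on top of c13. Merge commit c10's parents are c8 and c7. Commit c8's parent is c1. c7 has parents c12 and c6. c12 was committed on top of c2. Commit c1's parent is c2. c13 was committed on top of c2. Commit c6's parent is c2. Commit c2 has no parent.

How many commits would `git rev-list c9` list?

5

Walking parent pointers from c9: reachable set = {c13, c2, c3, c4, c9}.
That is 5 commits.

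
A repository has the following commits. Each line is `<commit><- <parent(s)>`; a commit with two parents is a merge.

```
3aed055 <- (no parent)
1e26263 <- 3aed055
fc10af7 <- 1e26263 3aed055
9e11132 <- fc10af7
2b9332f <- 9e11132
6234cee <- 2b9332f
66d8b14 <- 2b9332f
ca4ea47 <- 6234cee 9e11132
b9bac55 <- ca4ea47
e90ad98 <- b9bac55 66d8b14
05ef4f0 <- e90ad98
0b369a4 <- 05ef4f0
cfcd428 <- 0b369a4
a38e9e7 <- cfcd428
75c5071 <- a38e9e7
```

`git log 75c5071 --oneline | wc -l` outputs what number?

15

Walking parent pointers from 75c5071: reachable set = {05ef4f0, 0b369a4, 1e26263, 2b9332f, 3aed055, 6234cee, 66d8b14, 75c5071, 9e11132, a38e9e7, b9bac55, ca4ea47, cfcd428, e90ad98, fc10af7}.
That is 15 commits.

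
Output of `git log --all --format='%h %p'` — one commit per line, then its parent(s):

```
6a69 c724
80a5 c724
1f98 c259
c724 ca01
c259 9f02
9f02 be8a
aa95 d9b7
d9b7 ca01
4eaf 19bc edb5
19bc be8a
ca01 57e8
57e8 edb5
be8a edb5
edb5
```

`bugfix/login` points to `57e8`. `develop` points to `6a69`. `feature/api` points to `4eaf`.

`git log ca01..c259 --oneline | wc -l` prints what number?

Reachable from c259: {9f02, be8a, c259, edb5}.
Reachable from ca01: {57e8, ca01, edb5}.
In c259's history but not ca01's: {9f02, be8a, c259} — 3 commits.

3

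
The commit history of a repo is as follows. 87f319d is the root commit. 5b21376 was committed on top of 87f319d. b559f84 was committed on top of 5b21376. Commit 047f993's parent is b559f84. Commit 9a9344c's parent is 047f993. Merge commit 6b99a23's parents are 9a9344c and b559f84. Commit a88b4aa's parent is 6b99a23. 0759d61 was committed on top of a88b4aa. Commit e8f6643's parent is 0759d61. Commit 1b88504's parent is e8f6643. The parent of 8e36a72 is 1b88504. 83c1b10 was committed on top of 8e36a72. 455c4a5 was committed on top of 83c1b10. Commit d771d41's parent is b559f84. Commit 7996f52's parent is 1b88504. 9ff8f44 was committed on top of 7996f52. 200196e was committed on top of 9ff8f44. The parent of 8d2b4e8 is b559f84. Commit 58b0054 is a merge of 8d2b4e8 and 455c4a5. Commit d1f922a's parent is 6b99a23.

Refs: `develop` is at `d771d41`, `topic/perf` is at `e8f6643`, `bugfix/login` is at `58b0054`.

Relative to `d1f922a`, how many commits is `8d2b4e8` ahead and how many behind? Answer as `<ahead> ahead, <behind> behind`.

Reachable from 8d2b4e8: {5b21376, 87f319d, 8d2b4e8, b559f84}.
Reachable from d1f922a: {047f993, 5b21376, 6b99a23, 87f319d, 9a9344c, b559f84, d1f922a}.
Only in 8d2b4e8's history (ahead): {8d2b4e8} — 1.
Only in d1f922a's history (behind): {047f993, 6b99a23, 9a9344c, d1f922a} — 4.

1 ahead, 4 behind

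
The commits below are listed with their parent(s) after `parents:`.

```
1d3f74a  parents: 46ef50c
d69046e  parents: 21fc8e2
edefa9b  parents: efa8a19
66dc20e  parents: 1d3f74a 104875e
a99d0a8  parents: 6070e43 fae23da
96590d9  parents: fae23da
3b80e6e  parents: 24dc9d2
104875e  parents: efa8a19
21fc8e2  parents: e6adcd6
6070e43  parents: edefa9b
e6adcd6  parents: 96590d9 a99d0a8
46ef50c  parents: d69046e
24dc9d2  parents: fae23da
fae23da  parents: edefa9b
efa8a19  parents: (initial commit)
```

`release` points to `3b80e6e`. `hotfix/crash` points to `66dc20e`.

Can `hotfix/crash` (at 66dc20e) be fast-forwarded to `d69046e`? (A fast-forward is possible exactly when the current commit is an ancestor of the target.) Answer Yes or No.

A fast-forward from 66dc20e to d69046e is possible iff 66dc20e is an ancestor of d69046e.
Ancestors of d69046e: {21fc8e2, 6070e43, 96590d9, a99d0a8, d69046e, e6adcd6, edefa9b, efa8a19, fae23da}.
66dc20e is not among them, so fast-forward is not possible.

No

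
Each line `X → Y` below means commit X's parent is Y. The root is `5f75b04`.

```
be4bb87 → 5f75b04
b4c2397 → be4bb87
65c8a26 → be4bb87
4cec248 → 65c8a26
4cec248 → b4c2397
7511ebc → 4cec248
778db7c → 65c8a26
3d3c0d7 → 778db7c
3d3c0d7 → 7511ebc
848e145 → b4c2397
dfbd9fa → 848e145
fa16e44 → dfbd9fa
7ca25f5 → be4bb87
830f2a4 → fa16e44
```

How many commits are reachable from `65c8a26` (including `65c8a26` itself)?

Walking parent pointers from 65c8a26: reachable set = {5f75b04, 65c8a26, be4bb87}.
That is 3 commits.

3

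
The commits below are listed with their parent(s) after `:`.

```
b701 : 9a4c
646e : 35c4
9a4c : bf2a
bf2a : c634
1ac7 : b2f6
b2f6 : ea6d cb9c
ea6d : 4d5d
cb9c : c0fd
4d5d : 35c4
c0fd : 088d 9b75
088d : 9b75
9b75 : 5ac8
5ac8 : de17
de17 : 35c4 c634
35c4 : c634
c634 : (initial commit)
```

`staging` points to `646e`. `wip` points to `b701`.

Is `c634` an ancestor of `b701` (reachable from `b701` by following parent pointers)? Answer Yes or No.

Ancestors of b701 (commits reachable by following parents): {9a4c, b701, bf2a, c634}.
c634 is in that set, so it is an ancestor of b701.

Yes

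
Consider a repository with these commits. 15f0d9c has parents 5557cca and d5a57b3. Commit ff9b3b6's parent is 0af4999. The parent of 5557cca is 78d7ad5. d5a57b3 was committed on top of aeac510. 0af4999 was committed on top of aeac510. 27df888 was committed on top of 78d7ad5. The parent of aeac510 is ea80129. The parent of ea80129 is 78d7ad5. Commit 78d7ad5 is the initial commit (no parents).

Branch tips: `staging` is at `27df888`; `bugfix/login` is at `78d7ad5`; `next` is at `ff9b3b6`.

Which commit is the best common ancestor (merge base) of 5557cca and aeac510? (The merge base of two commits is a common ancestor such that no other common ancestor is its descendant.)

78d7ad5

Ancestors of 5557cca: {5557cca, 78d7ad5}.
Ancestors of aeac510: {78d7ad5, aeac510, ea80129}.
Common ancestors: {78d7ad5}.
The only common ancestor is 78d7ad5, so it is the merge base.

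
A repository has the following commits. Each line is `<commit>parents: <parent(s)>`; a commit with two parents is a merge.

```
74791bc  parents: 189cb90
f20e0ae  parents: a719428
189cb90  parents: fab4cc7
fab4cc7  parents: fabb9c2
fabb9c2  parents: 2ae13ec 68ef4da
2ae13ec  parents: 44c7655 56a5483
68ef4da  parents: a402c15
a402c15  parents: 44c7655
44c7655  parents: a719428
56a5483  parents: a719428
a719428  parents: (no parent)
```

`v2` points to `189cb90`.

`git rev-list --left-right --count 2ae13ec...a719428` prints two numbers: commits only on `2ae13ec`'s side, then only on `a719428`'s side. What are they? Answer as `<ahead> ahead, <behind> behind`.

Reachable from 2ae13ec: {2ae13ec, 44c7655, 56a5483, a719428}.
Reachable from a719428: {a719428}.
Only in 2ae13ec's history (ahead): {2ae13ec, 44c7655, 56a5483} — 3.
Only in a719428's history (behind): {} — 0.

3 ahead, 0 behind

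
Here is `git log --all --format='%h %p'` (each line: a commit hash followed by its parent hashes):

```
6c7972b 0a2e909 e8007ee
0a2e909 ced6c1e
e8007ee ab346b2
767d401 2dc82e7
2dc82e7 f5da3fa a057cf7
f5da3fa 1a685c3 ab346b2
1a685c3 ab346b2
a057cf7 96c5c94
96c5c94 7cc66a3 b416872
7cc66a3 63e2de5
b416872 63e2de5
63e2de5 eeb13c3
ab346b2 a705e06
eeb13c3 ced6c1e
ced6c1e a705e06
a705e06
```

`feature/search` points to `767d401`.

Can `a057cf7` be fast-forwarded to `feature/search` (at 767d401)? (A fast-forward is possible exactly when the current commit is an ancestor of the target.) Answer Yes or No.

Yes

A fast-forward from a057cf7 to 767d401 is possible iff a057cf7 is an ancestor of 767d401.
Ancestors of 767d401: {1a685c3, 2dc82e7, 63e2de5, 767d401, 7cc66a3, 96c5c94, a057cf7, a705e06, ab346b2, b416872, ced6c1e, eeb13c3, f5da3fa}.
a057cf7 is among them, so fast-forward is possible.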